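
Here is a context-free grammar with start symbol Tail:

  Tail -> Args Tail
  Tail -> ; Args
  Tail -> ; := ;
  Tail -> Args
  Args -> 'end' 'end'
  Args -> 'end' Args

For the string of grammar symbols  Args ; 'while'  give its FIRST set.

Add FIRST(Args) = { 'end' }; Args is not nullable, stop.

{ 'end' }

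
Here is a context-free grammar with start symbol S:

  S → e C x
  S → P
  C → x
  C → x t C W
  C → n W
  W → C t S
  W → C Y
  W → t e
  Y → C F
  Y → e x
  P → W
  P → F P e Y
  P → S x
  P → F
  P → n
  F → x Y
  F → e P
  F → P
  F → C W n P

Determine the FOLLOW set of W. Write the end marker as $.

In C → x t C W: W is at the end, add FOLLOW(C) = { e, n, t, x }.
In C → n W: W is at the end, add FOLLOW(C) = { e, n, t, x }.
In P → W: W is at the end, add FOLLOW(P) = { $, e, n, t, x }.
In F → C W n P: add FIRST(n P) = { n }.
Union: FOLLOW(W) = { $, e, n, t, x }.

{ $, e, n, t, x }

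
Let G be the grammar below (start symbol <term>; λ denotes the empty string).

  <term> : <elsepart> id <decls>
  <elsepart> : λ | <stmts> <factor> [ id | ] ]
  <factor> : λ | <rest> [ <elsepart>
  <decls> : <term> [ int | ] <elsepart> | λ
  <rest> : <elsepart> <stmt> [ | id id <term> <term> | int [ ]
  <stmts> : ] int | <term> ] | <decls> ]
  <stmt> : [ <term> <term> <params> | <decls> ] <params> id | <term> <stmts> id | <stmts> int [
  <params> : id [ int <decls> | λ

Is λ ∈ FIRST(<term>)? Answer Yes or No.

No

Nullable nonterminals: <decls>, <elsepart>, <factor>, <params>.
No production of <term> has an RHS whose symbols are all nullable, so <term> is not nullable.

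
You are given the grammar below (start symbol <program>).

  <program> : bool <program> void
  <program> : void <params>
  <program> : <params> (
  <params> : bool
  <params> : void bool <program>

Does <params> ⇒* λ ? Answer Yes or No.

No nonterminal in this grammar is nullable.
No production of <params> has an RHS whose symbols are all nullable, so <params> is not nullable.

No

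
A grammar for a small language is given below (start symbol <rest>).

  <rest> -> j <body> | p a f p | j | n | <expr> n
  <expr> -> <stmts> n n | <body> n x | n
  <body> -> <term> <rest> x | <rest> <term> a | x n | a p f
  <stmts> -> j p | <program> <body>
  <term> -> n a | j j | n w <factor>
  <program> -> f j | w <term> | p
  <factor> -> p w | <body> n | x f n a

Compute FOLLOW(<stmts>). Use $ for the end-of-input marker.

In <expr> -> <stmts> n n: add FIRST(n n) = { n }.
Union: FOLLOW(<stmts>) = { n }.

{ n }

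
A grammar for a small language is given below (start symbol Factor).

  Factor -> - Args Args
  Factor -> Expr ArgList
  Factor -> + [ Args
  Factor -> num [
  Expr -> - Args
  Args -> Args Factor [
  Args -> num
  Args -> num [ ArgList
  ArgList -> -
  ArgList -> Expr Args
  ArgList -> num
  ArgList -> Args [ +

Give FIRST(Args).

From Args -> Args Factor [: add FIRST(Args) = { num }.
Args -> num contributes {num}.
Args -> num [ ArgList contributes {num}.
Union: FIRST(Args) = { num }.

{ num }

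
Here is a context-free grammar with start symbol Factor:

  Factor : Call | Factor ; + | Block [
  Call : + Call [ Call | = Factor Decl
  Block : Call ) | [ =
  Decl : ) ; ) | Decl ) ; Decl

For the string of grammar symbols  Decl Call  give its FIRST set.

Add FIRST(Decl) = { ) }; Decl is not nullable, stop.

{ ) }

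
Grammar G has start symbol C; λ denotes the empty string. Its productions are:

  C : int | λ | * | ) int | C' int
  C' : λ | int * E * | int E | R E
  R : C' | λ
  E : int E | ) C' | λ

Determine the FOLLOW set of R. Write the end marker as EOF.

In C' : R E: add FIRST(E)\{λ} = { ), int }.
  Since E is nullable, also add FOLLOW(C') = { ), *, int }.
Union: FOLLOW(R) = { ), *, int }.

{ ), *, int }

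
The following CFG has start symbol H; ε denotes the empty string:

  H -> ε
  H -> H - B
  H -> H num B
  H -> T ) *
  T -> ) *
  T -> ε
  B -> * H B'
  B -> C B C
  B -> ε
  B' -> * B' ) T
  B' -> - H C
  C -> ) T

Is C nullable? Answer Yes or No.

No

Nullable nonterminals: B, H, T.
No production of C has an RHS whose symbols are all nullable, so C is not nullable.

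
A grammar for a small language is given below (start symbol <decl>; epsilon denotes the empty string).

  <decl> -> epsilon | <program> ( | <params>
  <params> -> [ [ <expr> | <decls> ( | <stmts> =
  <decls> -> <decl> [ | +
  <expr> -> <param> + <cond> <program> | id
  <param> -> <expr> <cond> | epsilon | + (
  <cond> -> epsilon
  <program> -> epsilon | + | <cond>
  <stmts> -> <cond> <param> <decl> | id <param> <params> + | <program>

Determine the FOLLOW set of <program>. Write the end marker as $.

{ $, (, +, =, [, id }

In <decl> -> <program> (: add FIRST(() = { ( }.
In <expr> -> <param> + <cond> <program>: <program> is at the end, add FOLLOW(<expr>) = { $, (, +, =, [, id }.
In <stmts> -> <program>: <program> is at the end, add FOLLOW(<stmts>) = { = }.
Union: FOLLOW(<program>) = { $, (, +, =, [, id }.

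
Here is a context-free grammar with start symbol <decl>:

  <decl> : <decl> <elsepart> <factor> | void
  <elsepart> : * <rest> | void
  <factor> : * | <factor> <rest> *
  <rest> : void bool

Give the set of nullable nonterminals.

{ } (none)

No nonterminal has an empty production or an RHS whose symbols are all nullable.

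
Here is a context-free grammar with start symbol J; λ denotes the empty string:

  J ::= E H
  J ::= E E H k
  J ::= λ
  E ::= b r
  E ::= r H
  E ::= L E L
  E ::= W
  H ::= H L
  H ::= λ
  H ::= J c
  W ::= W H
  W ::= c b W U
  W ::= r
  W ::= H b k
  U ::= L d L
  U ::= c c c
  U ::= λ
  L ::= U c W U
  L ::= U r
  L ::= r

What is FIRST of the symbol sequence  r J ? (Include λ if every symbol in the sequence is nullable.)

{ r }

r is a terminal; add {r} and stop.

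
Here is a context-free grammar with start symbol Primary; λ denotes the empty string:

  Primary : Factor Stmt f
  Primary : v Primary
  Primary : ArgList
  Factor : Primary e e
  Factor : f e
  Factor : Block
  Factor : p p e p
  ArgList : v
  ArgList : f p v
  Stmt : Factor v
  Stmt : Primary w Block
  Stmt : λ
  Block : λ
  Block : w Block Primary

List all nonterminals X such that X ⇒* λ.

Directly nullable (have an λ-production): Stmt, Block.
Factor : Block with every symbol nullable, so Factor is nullable.
No other nonterminal has a production whose RHS symbols are all nullable.

{ Block, Factor, Stmt }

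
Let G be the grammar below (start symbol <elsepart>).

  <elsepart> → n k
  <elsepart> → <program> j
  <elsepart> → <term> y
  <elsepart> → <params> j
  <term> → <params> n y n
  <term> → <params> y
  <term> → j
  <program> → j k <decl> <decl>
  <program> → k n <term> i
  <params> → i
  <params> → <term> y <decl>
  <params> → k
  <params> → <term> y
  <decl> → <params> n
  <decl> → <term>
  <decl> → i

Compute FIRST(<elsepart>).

<elsepart> → n k contributes {n}.
From <elsepart> → <program> j: add FIRST(<program>) = { j, k }.
From <elsepart> → <term> y: add FIRST(<term>) = { i, j, k }.
From <elsepart> → <params> j: add FIRST(<params>) = { i, j, k }.
Union: FIRST(<elsepart>) = { i, j, k, n }.

{ i, j, k, n }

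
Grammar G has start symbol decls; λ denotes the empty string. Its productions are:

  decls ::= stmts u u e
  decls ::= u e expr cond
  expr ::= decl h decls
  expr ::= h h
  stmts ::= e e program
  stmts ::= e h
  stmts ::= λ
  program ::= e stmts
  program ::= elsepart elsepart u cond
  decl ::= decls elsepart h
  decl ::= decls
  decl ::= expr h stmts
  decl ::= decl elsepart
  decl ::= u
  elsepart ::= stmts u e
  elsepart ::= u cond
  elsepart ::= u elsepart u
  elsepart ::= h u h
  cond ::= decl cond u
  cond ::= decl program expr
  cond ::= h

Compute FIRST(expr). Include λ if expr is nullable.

{ e, h, u }

From expr ::= decl h decls: add FIRST(decl) = { e, h, u }.
expr ::= h h contributes {h}.
Union: FIRST(expr) = { e, h, u }.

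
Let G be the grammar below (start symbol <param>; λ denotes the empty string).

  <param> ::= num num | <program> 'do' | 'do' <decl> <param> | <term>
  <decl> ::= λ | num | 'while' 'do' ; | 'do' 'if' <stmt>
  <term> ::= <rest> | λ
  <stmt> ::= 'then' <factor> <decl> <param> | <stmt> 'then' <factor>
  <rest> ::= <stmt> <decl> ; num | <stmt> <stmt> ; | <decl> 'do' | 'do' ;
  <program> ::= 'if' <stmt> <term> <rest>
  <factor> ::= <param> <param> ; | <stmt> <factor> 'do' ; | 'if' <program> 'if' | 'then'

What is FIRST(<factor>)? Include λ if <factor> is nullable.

From <factor> ::= <param> <param> ;: <param>, <param> nullable, take FIRST(<param>) ∪ FIRST(<param>) ∪ {;} = { 'do', 'if', 'then', 'while', ;, num }.
From <factor> ::= <stmt> <factor> 'do' ;: add FIRST(<stmt>) = { 'then' }.
<factor> ::= 'if' <program> 'if' contributes {'if'}.
<factor> ::= 'then' contributes {'then'}.
Union: FIRST(<factor>) = { 'do', 'if', 'then', 'while', ;, num }.

{ 'do', 'if', 'then', 'while', ;, num }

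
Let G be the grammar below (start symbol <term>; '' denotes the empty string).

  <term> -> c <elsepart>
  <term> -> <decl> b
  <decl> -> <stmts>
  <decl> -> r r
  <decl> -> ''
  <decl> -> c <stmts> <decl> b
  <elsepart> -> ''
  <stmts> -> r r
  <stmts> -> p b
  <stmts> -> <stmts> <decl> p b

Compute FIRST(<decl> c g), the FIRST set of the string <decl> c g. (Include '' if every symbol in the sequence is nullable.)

Add FIRST(<decl>)\{''} = { c, p, r }; <decl> is nullable, continue.
c is a terminal; add {c} and stop.

{ c, p, r }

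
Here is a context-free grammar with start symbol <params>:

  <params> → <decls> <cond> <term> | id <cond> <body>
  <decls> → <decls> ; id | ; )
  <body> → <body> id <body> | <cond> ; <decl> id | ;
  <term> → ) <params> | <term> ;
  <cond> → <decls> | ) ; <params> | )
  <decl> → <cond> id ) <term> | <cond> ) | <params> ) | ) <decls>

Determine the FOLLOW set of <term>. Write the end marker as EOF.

{ EOF, ), ;, id }

In <params> → <decls> <cond> <term>: <term> is at the end, add FOLLOW(<params>) = { EOF, ), ;, id }.
In <term> → <term> ;: add FIRST(;) = { ; }.
In <decl> → <cond> id ) <term>: <term> is at the end, add FOLLOW(<decl>) = { id }.
Union: FOLLOW(<term>) = { EOF, ), ;, id }.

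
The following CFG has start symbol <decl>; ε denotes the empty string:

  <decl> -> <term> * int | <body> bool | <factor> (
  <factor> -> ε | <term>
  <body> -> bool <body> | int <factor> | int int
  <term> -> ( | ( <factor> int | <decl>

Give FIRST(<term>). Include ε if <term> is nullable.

<term> -> ( contributes {(}.
<term> -> ( <factor> int contributes {(}.
From <term> -> <decl>: add FIRST(<decl>) = { (, bool, int }.
Union: FIRST(<term>) = { (, bool, int }.

{ (, bool, int }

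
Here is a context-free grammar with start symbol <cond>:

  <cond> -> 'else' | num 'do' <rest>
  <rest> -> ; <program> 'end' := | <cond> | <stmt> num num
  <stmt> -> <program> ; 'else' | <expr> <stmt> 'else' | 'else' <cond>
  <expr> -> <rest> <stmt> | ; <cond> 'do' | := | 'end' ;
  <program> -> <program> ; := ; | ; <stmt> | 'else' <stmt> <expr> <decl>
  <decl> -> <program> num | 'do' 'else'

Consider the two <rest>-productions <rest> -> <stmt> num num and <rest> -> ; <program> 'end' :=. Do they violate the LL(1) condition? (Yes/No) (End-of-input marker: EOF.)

FIRST(<stmt> num num) = { 'else', 'end', :=, ;, num } and FIRST(; <program> 'end' :=) = { ; }.
Both contain ;, so the two alternatives are not disjoint — LL(1) conflict.

Yes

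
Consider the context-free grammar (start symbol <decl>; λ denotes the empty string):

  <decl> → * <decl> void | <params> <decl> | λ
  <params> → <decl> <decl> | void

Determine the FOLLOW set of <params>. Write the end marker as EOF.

{ EOF, *, void }

In <decl> → <params> <decl>: add FIRST(<decl>)\{λ} = { *, void }.
  Since <decl> is nullable, also add FOLLOW(<decl>) = { EOF, *, void }.
Union: FOLLOW(<params>) = { EOF, *, void }.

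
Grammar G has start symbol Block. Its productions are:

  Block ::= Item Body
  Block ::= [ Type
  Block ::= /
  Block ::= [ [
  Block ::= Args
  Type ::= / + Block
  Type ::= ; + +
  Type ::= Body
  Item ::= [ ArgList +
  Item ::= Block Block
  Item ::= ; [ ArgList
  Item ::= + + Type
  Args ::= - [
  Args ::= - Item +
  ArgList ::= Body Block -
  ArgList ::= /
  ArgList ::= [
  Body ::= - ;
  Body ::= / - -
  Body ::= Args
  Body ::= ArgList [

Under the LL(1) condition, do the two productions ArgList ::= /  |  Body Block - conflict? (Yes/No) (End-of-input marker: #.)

Yes

FIRST(/) = { / } and FIRST(Body Block -) = { -, /, [ }.
Both contain /, so the two alternatives are not disjoint — LL(1) conflict.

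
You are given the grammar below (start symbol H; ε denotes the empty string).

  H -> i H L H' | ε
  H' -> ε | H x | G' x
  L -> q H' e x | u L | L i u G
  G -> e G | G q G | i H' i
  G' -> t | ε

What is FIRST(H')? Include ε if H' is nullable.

H' -> ε contributes ε.
From H' -> H x: H nullable, take FIRST(H) ∪ {x} = { i, x }.
From H' -> G' x: G' nullable, take FIRST(G') ∪ {x} = { t, x }.
Union: FIRST(H') = { i, t, x, ε }.

{ i, t, x, ε }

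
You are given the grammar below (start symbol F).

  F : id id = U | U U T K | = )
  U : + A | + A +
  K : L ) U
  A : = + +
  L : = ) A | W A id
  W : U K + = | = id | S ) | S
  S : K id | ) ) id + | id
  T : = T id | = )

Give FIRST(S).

{ ), +, =, id }

From S : K id: add FIRST(K) = { ), +, =, id }.
S : ) ) id + contributes {)}.
S : id contributes {id}.
Union: FIRST(S) = { ), +, =, id }.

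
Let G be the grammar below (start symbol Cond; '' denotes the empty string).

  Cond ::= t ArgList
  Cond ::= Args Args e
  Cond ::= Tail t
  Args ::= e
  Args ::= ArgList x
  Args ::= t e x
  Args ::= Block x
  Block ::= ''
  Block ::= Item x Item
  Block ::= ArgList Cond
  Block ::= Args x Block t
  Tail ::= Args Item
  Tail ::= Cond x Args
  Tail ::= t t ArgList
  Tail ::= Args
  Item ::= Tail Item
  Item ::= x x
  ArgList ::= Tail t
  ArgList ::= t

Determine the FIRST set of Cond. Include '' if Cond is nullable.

Cond ::= t ArgList contributes {t}.
From Cond ::= Args Args e: add FIRST(Args) = { e, t, x }.
From Cond ::= Tail t: add FIRST(Tail) = { e, t, x }.
Union: FIRST(Cond) = { e, t, x }.

{ e, t, x }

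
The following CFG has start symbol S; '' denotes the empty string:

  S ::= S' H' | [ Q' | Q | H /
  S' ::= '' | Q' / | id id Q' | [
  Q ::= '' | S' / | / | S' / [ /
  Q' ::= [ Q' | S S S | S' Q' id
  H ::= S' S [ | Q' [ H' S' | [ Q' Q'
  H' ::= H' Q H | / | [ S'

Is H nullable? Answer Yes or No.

Nullable nonterminals: Q, Q', S, S'.
No production of H has an RHS whose symbols are all nullable, so H is not nullable.

No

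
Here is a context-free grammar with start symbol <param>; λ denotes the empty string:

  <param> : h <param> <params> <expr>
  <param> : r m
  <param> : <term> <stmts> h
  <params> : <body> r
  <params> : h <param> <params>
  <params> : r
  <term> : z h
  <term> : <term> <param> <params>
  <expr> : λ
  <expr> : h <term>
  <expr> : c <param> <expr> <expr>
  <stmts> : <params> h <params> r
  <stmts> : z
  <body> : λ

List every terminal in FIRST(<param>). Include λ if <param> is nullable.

{ h, r, z }

<param> : h <param> <params> <expr> contributes {h}.
<param> : r m contributes {r}.
From <param> : <term> <stmts> h: add FIRST(<term>) = { z }.
Union: FIRST(<param>) = { h, r, z }.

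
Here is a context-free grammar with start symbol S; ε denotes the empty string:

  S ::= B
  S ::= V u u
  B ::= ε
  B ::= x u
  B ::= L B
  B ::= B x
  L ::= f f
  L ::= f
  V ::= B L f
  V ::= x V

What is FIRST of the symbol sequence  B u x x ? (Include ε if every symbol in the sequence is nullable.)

Add FIRST(B)\{ε} = { f, x }; B is nullable, continue.
u is a terminal; add {u} and stop.

{ f, u, x }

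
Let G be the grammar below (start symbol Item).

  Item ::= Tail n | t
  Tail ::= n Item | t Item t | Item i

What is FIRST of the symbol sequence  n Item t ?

n is a terminal; add {n} and stop.

{ n }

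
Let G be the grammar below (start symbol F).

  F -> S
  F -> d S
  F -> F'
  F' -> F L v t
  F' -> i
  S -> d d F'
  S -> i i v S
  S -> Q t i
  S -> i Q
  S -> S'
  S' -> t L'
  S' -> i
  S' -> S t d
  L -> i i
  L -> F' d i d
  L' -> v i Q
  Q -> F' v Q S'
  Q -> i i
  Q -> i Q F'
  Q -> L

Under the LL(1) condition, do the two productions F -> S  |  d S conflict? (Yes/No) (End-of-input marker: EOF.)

Yes

FIRST(S) = { d, i, t } and FIRST(d S) = { d }.
Both contain d, so the two alternatives are not disjoint — LL(1) conflict.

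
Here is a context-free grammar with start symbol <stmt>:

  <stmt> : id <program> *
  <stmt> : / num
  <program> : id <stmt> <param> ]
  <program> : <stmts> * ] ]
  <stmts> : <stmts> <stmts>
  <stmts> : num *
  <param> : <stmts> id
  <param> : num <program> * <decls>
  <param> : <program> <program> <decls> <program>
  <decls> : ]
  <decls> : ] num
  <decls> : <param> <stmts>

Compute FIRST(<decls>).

<decls> : ] contributes {]}.
<decls> : ] num contributes {]}.
From <decls> : <param> <stmts>: add FIRST(<param>) = { id, num }.
Union: FIRST(<decls>) = { ], id, num }.

{ ], id, num }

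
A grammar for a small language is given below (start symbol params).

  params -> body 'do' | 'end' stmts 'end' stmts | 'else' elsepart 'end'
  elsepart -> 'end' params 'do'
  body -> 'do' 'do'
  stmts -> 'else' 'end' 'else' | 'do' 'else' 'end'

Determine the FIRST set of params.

{ 'do', 'else', 'end' }

From params -> body 'do': add FIRST(body) = { 'do' }.
params -> 'end' stmts 'end' stmts contributes {'end'}.
params -> 'else' elsepart 'end' contributes {'else'}.
Union: FIRST(params) = { 'do', 'else', 'end' }.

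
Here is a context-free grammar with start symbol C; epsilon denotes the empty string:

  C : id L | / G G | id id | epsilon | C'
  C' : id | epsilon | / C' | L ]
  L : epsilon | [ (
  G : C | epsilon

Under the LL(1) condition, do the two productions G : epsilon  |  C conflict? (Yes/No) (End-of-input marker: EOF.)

FIRST(epsilon) = { epsilon } and FIRST(C) = { /, [, ], id, epsilon }.
Both alternatives are nullable, violating the LL(1) condition.

Yes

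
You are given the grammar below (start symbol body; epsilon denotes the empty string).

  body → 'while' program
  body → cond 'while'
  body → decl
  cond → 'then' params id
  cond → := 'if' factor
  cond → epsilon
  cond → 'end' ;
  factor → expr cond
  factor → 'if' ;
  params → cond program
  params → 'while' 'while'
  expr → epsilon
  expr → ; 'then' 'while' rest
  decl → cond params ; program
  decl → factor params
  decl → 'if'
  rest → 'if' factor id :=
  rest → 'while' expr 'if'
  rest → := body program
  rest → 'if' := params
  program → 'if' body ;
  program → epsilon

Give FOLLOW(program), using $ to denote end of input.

In body → 'while' program: program is at the end, add FOLLOW(body) = { $, 'end', 'if', 'then', 'while', :=, ;, id }.
In params → cond program: program is at the end, add FOLLOW(params) = { $, 'end', 'if', 'then', 'while', :=, ;, id }.
In decl → cond params ; program: program is at the end, add FOLLOW(decl) = { $, 'end', 'if', 'then', 'while', :=, ;, id }.
In rest → := body program: program is at the end, add FOLLOW(rest) = { $, 'end', 'if', 'then', 'while', :=, ;, id }.
Union: FOLLOW(program) = { $, 'end', 'if', 'then', 'while', :=, ;, id }.

{ $, 'end', 'if', 'then', 'while', :=, ;, id }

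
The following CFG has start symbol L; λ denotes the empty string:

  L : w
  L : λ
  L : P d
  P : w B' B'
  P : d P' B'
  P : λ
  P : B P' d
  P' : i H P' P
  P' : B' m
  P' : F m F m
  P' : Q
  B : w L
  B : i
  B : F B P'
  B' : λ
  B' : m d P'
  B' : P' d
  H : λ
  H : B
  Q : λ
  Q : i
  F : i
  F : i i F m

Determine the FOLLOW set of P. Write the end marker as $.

In L : P d: add FIRST(d) = { d }.
In P' : i H P' P: P is at the end, add FOLLOW(P') = { d, i, m, w }.
Union: FOLLOW(P) = { d, i, m, w }.

{ d, i, m, w }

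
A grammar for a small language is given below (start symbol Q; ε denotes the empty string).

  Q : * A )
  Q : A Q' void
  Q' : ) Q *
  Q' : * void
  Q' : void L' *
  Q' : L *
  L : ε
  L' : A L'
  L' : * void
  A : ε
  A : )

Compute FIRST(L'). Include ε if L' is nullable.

From L' : A L': A nullable, take FIRST(A) ∪ FIRST(L') = { ), * }.
L' : * void contributes {*}.
Union: FIRST(L') = { ), * }.

{ ), * }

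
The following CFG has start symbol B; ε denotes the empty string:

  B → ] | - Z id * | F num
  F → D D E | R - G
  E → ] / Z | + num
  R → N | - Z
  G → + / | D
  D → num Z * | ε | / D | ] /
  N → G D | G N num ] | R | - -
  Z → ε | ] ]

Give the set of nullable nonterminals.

Directly nullable (have an ε-production): D, Z.
G → D with every symbol nullable, so G is nullable.
N → G D with every symbol nullable, so N is nullable.
R → N with every symbol nullable, so R is nullable.
No other nonterminal has a production whose RHS symbols are all nullable.

{ D, G, N, R, Z }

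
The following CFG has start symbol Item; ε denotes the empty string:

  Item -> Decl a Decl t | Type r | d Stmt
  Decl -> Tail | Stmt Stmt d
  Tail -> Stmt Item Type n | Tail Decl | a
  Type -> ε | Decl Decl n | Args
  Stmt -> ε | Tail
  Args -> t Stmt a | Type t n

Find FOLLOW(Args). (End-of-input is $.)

In Type -> Args: Args is at the end, add FOLLOW(Type) = { n, r, t }.
Union: FOLLOW(Args) = { n, r, t }.

{ n, r, t }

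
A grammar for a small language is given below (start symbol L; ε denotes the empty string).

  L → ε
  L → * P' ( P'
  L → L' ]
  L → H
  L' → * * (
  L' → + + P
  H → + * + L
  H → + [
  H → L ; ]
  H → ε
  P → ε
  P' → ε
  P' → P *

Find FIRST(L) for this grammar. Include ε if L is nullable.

{ *, +, ;, ε }

L → ε contributes ε.
L → * P' ( P' contributes {*}.
From L → L' ]: add FIRST(L') = { *, + }.
From L → H: add FIRST(H) = { *, +, ;, ε } (including ε since H is nullable).
Union: FIRST(L) = { *, +, ;, ε }.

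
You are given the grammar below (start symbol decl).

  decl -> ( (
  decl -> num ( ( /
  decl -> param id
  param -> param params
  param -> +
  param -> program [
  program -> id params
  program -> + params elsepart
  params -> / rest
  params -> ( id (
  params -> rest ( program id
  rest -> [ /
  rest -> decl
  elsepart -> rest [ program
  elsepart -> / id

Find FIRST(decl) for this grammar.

decl -> ( ( contributes {(}.
decl -> num ( ( / contributes {num}.
From decl -> param id: add FIRST(param) = { +, id }.
Union: FIRST(decl) = { (, +, id, num }.

{ (, +, id, num }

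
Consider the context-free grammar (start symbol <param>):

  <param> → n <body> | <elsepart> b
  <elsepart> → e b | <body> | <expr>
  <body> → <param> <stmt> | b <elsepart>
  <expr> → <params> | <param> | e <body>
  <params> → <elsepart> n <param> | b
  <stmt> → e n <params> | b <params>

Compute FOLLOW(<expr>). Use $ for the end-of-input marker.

In <elsepart> → <expr>: <expr> is at the end, add FOLLOW(<elsepart>) = { $, b, e, n }.
Union: FOLLOW(<expr>) = { $, b, e, n }.

{ $, b, e, n }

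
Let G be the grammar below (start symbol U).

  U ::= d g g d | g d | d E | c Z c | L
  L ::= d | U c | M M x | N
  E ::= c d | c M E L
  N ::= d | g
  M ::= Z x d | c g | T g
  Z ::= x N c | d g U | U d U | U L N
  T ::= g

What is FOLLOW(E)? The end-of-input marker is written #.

In U ::= d E: E is at the end, add FOLLOW(U) = { #, c, d, g, x }.
In E ::= c M E L: add FIRST(L) = { c, d, g, x }.
Union: FOLLOW(E) = { #, c, d, g, x }.

{ #, c, d, g, x }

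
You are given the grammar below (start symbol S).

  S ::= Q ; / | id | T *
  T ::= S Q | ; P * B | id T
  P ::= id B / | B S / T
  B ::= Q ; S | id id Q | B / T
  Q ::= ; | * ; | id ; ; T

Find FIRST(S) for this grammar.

{ *, ;, id }

From S ::= Q ; /: add FIRST(Q) = { *, ;, id }.
S ::= id contributes {id}.
From S ::= T *: add FIRST(T) = { *, ;, id }.
Union: FIRST(S) = { *, ;, id }.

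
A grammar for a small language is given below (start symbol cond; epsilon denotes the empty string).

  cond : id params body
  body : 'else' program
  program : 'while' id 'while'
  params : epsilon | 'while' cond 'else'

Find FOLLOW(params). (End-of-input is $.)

In cond : id params body: add FIRST(body) = { 'else' }.
Union: FOLLOW(params) = { 'else' }.

{ 'else' }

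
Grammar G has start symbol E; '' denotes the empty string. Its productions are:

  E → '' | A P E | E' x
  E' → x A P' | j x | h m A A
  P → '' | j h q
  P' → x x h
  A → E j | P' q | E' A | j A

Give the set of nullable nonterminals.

{ E, P }

Directly nullable (have an ''-production): E, P.
No other nonterminal has a production whose RHS symbols are all nullable.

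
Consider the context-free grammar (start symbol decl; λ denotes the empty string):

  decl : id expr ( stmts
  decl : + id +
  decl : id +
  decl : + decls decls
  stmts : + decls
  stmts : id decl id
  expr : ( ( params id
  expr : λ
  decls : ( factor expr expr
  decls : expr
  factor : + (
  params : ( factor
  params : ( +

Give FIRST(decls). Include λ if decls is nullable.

decls : ( factor expr expr contributes {(}.
From decls : expr: add FIRST(expr) = { (, λ } (including λ since expr is nullable).
Union: FIRST(decls) = { (, λ }.

{ (, λ }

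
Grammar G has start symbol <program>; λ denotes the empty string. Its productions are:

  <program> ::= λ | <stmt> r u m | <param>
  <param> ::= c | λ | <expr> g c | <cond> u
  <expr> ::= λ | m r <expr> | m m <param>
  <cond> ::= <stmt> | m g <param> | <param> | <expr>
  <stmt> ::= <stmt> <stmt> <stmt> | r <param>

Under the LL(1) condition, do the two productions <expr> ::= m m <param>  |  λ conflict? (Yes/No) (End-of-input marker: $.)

FIRST(m m <param>) = { m } and FIRST(λ) = { λ }.
The second is nullable but FOLLOW(<expr>) = { g, u } is disjoint from FIRST of the first.

No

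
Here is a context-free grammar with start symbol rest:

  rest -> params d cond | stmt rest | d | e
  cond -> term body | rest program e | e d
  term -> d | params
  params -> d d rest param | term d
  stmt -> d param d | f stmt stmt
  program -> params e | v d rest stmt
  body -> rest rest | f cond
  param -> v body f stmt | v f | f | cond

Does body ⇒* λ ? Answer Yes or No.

No

No nonterminal in this grammar is nullable.
No production of body has an RHS whose symbols are all nullable, so body is not nullable.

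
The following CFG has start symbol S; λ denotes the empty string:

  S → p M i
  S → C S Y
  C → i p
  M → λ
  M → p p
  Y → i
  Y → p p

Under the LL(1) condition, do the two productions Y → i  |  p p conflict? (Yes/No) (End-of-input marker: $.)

No

FIRST(i) = { i } and FIRST(p p) = { p }.
The FIRST sets are disjoint and neither alternative is nullable — no conflict.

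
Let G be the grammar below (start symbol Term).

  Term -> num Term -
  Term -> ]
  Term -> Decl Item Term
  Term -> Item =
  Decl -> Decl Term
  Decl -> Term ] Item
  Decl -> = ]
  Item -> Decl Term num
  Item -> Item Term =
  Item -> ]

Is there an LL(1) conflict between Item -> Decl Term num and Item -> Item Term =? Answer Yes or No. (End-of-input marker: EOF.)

FIRST(Decl Term num) = { =, ], num } and FIRST(Item Term =) = { =, ], num }.
Both contain =, so the two alternatives are not disjoint — LL(1) conflict.

Yes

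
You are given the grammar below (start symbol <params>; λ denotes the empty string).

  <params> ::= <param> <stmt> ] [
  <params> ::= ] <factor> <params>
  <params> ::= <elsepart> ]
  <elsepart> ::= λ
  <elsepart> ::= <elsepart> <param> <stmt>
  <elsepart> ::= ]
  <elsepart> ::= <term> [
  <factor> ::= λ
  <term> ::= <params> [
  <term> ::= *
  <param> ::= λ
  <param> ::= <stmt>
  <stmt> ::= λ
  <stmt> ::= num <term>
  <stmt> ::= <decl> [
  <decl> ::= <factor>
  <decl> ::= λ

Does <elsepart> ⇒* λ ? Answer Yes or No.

<elsepart> has an λ-production, so <elsepart> ⇒ λ.

Yes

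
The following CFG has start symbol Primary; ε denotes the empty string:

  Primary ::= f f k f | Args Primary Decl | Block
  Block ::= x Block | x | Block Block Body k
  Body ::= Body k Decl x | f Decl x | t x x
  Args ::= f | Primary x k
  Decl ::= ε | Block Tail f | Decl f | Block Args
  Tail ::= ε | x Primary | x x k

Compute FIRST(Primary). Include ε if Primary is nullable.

Primary ::= f f k f contributes {f}.
From Primary ::= Args Primary Decl: add FIRST(Args) = { f, x }.
From Primary ::= Block: add FIRST(Block) = { x }.
Union: FIRST(Primary) = { f, x }.

{ f, x }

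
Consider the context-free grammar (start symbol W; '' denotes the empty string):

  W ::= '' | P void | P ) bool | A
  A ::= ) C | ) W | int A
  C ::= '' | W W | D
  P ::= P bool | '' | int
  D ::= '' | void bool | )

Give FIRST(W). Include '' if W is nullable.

W ::= '' contributes ''.
From W ::= P void: P nullable, take FIRST(P) ∪ {void} = { bool, int, void }.
From W ::= P ) bool: P nullable, take FIRST(P) ∪ {)} = { ), bool, int }.
From W ::= A: add FIRST(A) = { ), int }.
Union: FIRST(W) = { ), bool, int, void, '' }.

{ ), bool, int, void, '' }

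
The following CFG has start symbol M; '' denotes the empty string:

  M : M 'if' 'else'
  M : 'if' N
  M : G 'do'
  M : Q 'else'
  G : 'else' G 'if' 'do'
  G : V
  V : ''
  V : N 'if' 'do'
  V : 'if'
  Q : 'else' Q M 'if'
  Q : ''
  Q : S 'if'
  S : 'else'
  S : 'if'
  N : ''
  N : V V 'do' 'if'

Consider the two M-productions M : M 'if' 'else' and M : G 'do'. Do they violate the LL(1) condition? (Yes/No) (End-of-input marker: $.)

FIRST(M 'if' 'else') = { 'do', 'else', 'if' } and FIRST(G 'do') = { 'do', 'else', 'if' }.
Both contain 'do', so the two alternatives are not disjoint — LL(1) conflict.

Yes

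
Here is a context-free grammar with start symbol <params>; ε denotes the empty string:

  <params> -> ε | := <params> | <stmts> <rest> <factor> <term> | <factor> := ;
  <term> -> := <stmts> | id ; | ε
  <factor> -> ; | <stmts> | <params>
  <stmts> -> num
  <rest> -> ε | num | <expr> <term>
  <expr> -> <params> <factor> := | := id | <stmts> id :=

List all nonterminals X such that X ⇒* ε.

{ <factor>, <params>, <rest>, <term> }

Directly nullable (have an ε-production): <params>, <term>, <rest>.
<factor> -> <params> with every symbol nullable, so <factor> is nullable.
No other nonterminal has a production whose RHS symbols are all nullable.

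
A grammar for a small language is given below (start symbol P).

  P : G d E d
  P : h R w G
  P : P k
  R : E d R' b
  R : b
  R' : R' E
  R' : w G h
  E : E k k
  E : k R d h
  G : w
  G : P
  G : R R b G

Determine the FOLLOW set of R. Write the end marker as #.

{ b, d, k, w }

In P : h R w G: add FIRST(w G) = { w }.
In E : k R d h: add FIRST(d h) = { d }.
In G : R R b G: add FIRST(R b G) = { b, k }.
In G : R R b G: add FIRST(b G) = { b }.
Union: FOLLOW(R) = { b, d, k, w }.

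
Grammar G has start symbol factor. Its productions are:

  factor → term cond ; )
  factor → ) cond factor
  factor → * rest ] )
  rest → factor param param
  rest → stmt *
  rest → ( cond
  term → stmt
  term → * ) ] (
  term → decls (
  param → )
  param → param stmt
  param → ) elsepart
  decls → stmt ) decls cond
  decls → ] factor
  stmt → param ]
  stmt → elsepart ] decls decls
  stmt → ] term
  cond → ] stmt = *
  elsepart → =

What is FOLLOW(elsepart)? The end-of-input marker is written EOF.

In param → ) elsepart: elsepart is at the end, add FOLLOW(param) = { ), =, ] }.
In stmt → elsepart ] decls decls: add FIRST(] decls decls) = { ] }.
Union: FOLLOW(elsepart) = { ), =, ] }.

{ ), =, ] }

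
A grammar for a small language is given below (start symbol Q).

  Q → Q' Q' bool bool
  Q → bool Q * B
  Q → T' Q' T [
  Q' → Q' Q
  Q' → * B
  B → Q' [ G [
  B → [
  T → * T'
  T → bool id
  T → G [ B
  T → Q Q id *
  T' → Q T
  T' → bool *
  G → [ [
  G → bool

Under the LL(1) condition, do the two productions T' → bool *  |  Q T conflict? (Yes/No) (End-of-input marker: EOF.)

Yes

FIRST(bool *) = { bool } and FIRST(Q T) = { *, bool }.
Both contain bool, so the two alternatives are not disjoint — LL(1) conflict.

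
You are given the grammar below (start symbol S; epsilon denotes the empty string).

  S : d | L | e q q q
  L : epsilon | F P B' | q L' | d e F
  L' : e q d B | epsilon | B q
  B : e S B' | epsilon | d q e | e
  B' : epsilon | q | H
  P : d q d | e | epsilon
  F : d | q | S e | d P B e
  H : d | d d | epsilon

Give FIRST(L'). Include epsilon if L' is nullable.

L' : e q d B contributes {e}.
L' : epsilon contributes epsilon.
From L' : B q: B nullable, take FIRST(B) ∪ {q} = { d, e, q }.
Union: FIRST(L') = { d, e, q, epsilon }.

{ d, e, q, epsilon }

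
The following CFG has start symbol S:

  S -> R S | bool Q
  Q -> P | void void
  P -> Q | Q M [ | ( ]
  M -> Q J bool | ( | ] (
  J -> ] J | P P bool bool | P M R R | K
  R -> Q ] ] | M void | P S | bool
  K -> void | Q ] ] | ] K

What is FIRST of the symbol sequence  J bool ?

{ (, ], void }

Add FIRST(J) = { (, ], void }; J is not nullable, stop.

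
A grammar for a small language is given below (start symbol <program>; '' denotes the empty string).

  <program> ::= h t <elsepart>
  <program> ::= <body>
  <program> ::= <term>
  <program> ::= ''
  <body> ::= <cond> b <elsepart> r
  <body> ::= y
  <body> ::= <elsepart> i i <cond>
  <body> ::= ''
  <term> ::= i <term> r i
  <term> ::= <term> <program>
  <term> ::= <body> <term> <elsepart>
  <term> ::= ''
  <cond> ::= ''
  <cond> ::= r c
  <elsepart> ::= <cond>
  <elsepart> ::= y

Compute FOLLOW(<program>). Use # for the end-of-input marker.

{ #, b, h, i, r, y }

<program> is the start symbol, so # ∈ FOLLOW(<program>).
In <term> ::= <term> <program>: <program> is at the end, add FOLLOW(<term>) = { #, b, h, i, r, y }.
Union: FOLLOW(<program>) = { #, b, h, i, r, y }.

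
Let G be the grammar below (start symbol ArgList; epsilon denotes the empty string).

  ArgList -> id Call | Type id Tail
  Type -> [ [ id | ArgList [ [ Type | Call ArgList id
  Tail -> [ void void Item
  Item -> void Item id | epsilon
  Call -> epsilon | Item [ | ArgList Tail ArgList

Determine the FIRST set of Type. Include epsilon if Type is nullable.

{ [, id, void }

Type -> [ [ id contributes {[}.
From Type -> ArgList [ [ Type: add FIRST(ArgList) = { [, id, void }.
From Type -> Call ArgList id: Call nullable, take FIRST(Call) ∪ FIRST(ArgList) = { [, id, void }.
Union: FIRST(Type) = { [, id, void }.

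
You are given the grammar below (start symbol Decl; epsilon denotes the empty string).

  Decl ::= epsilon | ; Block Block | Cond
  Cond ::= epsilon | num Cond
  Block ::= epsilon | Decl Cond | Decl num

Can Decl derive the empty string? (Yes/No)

Yes

Decl has an epsilon-production, so Decl ⇒ epsilon.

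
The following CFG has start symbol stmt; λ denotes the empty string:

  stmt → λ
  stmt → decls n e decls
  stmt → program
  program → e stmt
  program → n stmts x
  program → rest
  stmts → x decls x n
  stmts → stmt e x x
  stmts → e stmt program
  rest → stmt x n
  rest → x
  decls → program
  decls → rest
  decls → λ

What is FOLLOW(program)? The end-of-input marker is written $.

In stmt → program: program is at the end, add FOLLOW(stmt) = { $, e, n, x }.
In stmts → e stmt program: program is at the end, add FOLLOW(stmts) = { x }.
In decls → program: program is at the end, add FOLLOW(decls) = { $, e, n, x }.
Union: FOLLOW(program) = { $, e, n, x }.

{ $, e, n, x }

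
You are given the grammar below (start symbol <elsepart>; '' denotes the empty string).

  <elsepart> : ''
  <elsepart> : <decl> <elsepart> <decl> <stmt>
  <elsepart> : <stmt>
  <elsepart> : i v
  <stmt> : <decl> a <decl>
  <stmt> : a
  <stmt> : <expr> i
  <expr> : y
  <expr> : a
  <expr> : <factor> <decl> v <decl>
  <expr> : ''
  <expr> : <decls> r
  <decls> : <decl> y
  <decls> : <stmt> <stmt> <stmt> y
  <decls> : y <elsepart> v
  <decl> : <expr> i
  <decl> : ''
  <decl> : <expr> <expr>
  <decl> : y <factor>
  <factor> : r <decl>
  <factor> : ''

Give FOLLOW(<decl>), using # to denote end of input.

In <elsepart> : <decl> <elsepart> <decl> <stmt>: add FIRST(<elsepart> <decl> <stmt>) = { a, i, r, v, y }.
In <elsepart> : <decl> <elsepart> <decl> <stmt>: add FIRST(<stmt>) = { a, i, r, v, y }.
In <stmt> : <decl> a <decl>: add FIRST(a <decl>) = { a }.
In <stmt> : <decl> a <decl>: <decl> is at the end, add FOLLOW(<stmt>) = { #, a, i, r, v, y }.
In <expr> : <factor> <decl> v <decl>: add FIRST(v <decl>) = { v }.
In <expr> : <factor> <decl> v <decl>: <decl> is at the end, add FOLLOW(<expr>) = { #, a, i, r, v, y }.
In <decls> : <decl> y: add FIRST(y) = { y }.
In <factor> : r <decl>: <decl> is at the end, add FOLLOW(<factor>) = { #, a, i, r, v, y }.
Union: FOLLOW(<decl>) = { #, a, i, r, v, y }.

{ #, a, i, r, v, y }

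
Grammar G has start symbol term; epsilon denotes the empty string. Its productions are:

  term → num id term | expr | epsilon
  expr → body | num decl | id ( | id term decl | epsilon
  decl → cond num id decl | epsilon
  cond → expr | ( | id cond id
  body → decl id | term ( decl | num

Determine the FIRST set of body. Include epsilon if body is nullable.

From body → decl id: decl nullable, take FIRST(decl) ∪ {id} = { (, id, num }.
From body → term ( decl: term nullable, take FIRST(term) ∪ {(} = { (, id, num }.
body → num contributes {num}.
Union: FIRST(body) = { (, id, num }.

{ (, id, num }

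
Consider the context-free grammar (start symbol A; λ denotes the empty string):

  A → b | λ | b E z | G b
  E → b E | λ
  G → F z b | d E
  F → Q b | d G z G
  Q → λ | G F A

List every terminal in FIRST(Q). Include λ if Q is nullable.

Q → λ contributes λ.
From Q → G F A: add FIRST(G) = { b, d }.
Union: FIRST(Q) = { b, d, λ }.

{ b, d, λ }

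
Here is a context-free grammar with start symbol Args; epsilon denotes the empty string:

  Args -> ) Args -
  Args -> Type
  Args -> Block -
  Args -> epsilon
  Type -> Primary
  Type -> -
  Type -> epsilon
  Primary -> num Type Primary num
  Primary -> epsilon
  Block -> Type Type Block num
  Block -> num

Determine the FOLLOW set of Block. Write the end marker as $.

In Args -> Block -: add FIRST(-) = { - }.
In Block -> Type Type Block num: add FIRST(num) = { num }.
Union: FOLLOW(Block) = { -, num }.

{ -, num }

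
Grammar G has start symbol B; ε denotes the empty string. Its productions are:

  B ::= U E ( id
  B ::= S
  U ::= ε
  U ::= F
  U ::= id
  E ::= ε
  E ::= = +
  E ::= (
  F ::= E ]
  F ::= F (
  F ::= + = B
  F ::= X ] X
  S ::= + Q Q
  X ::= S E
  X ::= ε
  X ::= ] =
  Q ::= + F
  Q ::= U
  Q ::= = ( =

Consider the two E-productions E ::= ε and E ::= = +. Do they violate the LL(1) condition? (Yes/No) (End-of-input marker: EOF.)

FIRST(ε) = { ε } and FIRST(= +) = { = }.
The first alternative is nullable and FOLLOW(E) = { EOF, (, +, =, ], id } shares = with FIRST of the second — conflict.

Yes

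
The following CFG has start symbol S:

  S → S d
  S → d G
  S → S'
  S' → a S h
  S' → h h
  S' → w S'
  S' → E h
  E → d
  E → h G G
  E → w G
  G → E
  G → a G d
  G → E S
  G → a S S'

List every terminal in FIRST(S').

{ a, d, h, w }

S' → a S h contributes {a}.
S' → h h contributes {h}.
S' → w S' contributes {w}.
From S' → E h: add FIRST(E) = { d, h, w }.
Union: FIRST(S') = { a, d, h, w }.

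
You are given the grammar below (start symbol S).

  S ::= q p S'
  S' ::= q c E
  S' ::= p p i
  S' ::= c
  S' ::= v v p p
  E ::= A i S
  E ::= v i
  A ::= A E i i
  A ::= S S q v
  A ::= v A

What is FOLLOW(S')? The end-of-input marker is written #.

{ #, i, q }

In S ::= q p S': S' is at the end, add FOLLOW(S) = { #, i, q }.
Union: FOLLOW(S') = { #, i, q }.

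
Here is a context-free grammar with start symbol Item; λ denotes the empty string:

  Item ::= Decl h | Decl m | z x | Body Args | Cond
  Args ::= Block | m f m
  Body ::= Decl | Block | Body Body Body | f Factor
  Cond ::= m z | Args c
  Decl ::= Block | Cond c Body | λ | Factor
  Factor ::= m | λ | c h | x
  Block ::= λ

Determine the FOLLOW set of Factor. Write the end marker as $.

In Body ::= f Factor: Factor is at the end, add FOLLOW(Body) = { $, c, f, h, m, x }.
In Decl ::= Factor: Factor is at the end, add FOLLOW(Decl) = { $, c, f, h, m, x }.
Union: FOLLOW(Factor) = { $, c, f, h, m, x }.

{ $, c, f, h, m, x }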